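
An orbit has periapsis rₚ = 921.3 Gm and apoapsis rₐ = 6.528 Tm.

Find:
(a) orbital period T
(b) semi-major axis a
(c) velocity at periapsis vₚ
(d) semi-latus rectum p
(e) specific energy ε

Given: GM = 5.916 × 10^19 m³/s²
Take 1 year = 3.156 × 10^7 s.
rₚ = 921.3 Gm = 9.213 × 10^11 m
rₐ = 6.528 Tm = 6.528 × 10^12 m
GM = 5.916 × 10^19 m³/s²
a = (rₚ + rₐ)/2 = 3.72465 × 10^12 m
e = (rₐ − rₚ)/(rₐ + rₚ) = (5.6067 × 10^12) / (7.4493 × 10^12) = 0.752648
(a) a³ = 5.16721 × 10^37 m³;  T = 2π √(a³/GM) = 2π × 9.34575 × 10^8 s = 5.87211 × 10^9 s ≈ 186.1 years
(b) a = 3.72465 × 10^12 m ≈ 3.725 Tm
(c) vₚ² = GM (2/rₚ − 1/a) = 5.916 × 10^19 × (2.17085 × 10^-12 − 2.68482 × 10^-13) = 1.12544 × 10^8 m²/s²;  vₚ = 10608.7 m/s ≈ 10.61 km/s
(d) 1 − e² = 0.433521;  p = a(1 − e²) = 3.72465 × 10^12 × 0.433521 = 1.61471 × 10^12 m ≈ 1.615 Tm
(e) 2a = 7.4493 × 10^12 m;  ε = −GM/(2a) = -7.94169 × 10^6 J/kg ≈ -7.942 MJ/kg

Final answer:
(a) orbital period T = 186.1 years
(b) semi-major axis a = 3.725 Tm
(c) velocity at periapsis vₚ = 10.61 km/s
(d) semi-latus rectum p = 1.615 Tm
(e) specific energy ε = -7.942 MJ/kg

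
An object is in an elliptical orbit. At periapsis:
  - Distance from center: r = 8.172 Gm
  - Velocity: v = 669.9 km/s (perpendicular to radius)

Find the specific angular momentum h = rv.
r = 8.172 Gm = 8.172 × 10^9 m
v = 669.9 km/s = 669900 m/s
h = rv = 8.172 × 10^9 × 669900 = 5.47442 × 10^15 m²/s ≈ 5.474 × 10^15 m²/s

Final answer: h = 5.474 × 10^15 m²/s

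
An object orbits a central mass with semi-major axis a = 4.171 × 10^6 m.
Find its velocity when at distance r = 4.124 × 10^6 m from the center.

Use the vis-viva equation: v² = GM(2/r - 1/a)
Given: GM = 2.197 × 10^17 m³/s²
a = 4.171 × 10^6 m
r = 4.124 × 10^6 m
GM = 2.197 × 10^17 m³/s²
2/r − 1/a = 4.84966 × 10^-7 − 2.39751 × 10^-7 = 2.45215 × 10^-7 m⁻¹
v² = GM (2/r − 1/a) = 5.38738 × 10^10 m²/s²
v = 232107 m/s ≈ 232.1 km/s

Final answer: 232.1 km/s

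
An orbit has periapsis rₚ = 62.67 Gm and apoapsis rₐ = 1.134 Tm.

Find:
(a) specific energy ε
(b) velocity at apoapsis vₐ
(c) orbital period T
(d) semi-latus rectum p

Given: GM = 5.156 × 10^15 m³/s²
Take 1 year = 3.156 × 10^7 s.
rₚ = 62.67 Gm = 6.267 × 10^10 m
rₐ = 1.134 Tm = 1.134 × 10^12 m
GM = 5.156 × 10^15 m³/s²
a = (rₚ + rₐ)/2 = 5.98335 × 10^11 m
e = (rₐ − rₚ)/(rₐ + rₚ) = (1.07133 × 10^12) / (1.19667 × 10^12) = 0.895259
(a) 2a = 1.19667 × 10^12 m;  ε = −GM/(2a) = -4308.62 J/kg ≈ -4.309 kJ/kg
(b) vₐ² = GM (2/rₐ − 1/a) = 5.156 × 10^15 × (1.76367 × 10^-12 − 1.6713 × 10^-12) = 476.228 m²/s²;  vₐ = 21.8227 m/s ≈ 21.82 m/s
(c) a³ = 2.14207 × 10^35 m³;  T = 2π √(a³/GM) = 2π × 6.44555 × 10^9 s = 4.04986 × 10^10 s ≈ 1283 years
(d) 1 − e² = 0.198511;  p = a(1 − e²) = 5.98335 × 10^11 × 0.198511 = 1.18776 × 10^11 m ≈ 118.8 Gm

Final answer:
(a) specific energy ε = -4.309 kJ/kg
(b) velocity at apoapsis vₐ = 21.82 m/s
(c) orbital period T = 1283 years
(d) semi-latus rectum p = 118.8 Gm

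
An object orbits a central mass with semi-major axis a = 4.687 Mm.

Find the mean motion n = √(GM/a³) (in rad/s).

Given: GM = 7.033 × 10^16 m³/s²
a = 4.687 Mm = 4.687 × 10^6 m
GM = 7.033 × 10^16 m³/s²
a³ = 1.02964 × 10^20 m³
GM/a³ = (7.033 × 10^16) / (1.02964 × 10^20) = 0.000683055 s⁻²
n = √(GM/a³) = 0.0261353 rad/s ≈ 0.02614 rad/s

Final answer: n = 0.02614 rad/s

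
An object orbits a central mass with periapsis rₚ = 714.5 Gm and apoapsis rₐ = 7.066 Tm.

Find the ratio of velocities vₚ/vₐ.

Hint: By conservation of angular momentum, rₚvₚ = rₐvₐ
rₚ = 714.5 Gm = 7.145 × 10^11 m
rₐ = 7.066 Tm = 7.066 × 10^12 m
rₚvₚ = rₐvₐ  ⇒  vₚ/vₐ = rₐ/rₚ
vₚ/vₐ = (7.066 × 10^12) / (7.145 × 10^11) = 9.88943

Final answer: vₚ/vₐ = 9.889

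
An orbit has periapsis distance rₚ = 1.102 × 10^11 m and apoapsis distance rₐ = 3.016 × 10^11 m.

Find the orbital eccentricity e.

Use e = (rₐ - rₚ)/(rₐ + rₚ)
rₚ = 1.102 × 10^11 m
rₐ = 3.016 × 10^11 m
rₐ − rₚ = 1.914 × 10^11 m
rₐ + rₚ = 4.118 × 10^11 m
e = (rₐ − rₚ)/(rₐ + rₚ) = 0.464789

Final answer: e = 0.4648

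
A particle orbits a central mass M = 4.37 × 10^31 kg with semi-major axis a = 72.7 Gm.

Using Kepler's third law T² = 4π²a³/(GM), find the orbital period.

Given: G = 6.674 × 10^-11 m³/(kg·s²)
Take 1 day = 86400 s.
M = 4.37 × 10^31 kg
GM = G × M = 6.674 × 10^-11 × 4.37 × 10^31 = 2.91654 × 10^21 m³/s²
a = 72.7 Gm = 7.27 × 10^10 m
a³ = 3.84241 × 10^32 m³
T = 2π √(a³/GM) = 2π √((3.84241 × 10^32) / (2.91654 × 10^21)) = 2π × 362968 s
T = 2.28059 × 10^6 s ≈ 26.4 days

Final answer: 26.4 days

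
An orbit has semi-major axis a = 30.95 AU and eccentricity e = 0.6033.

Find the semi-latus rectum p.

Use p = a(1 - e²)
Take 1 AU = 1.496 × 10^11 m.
a = 30.95 AU = 4.63012 × 10^12 m
e = 0.6033,  e² = 0.363971,  1 − e² = 0.636029
p = a(1 − e²) = 4.63012 × 10^12 m × 0.636029 = 2.94489 × 10^12 m ≈ 19.69 AU

Final answer: p = 19.69 AU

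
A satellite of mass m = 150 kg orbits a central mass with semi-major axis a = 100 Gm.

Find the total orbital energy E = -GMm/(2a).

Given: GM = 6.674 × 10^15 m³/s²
a = 100 Gm = 1 × 10^11 m
GM = 6.674 × 10^15 m³/s²
2a = 2 × 10^11 m
GMm = 6.674 × 10^15 × 150 = 1.0011 × 10^18 m³·kg/s²
E = −GMm/(2a) = -5.0055 × 10^6 J ≈ -5.005 MJ

Final answer: -5.005 MJ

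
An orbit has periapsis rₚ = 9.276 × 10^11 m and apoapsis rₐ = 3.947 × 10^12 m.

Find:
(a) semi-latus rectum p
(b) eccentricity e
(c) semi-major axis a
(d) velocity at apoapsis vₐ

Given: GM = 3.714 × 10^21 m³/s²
rₚ = 9.276 × 10^11 m
rₐ = 3.947 × 10^12 m
GM = 3.714 × 10^21 m³/s²
a = (rₚ + rₐ)/2 = 2.4373 × 10^12 m
e = (rₐ − rₚ)/(rₐ + rₚ) = (3.0194 × 10^12) / (4.8746 × 10^12) = 0.619415
(a) 1 − e² = 0.616325;  p = a(1 − e²) = 2.4373 × 10^12 × 0.616325 = 1.50217 × 10^12 m ≈ 1.502 × 10^12 m
(b) e = 0.619415 ≈ 0.6194
(c) a = 2.4373 × 10^12 m ≈ 2.437 × 10^12 m
(d) vₐ² = GM (2/rₐ − 1/a) = 3.714 × 10^21 × (5.06714 × 10^-13 − 4.1029 × 10^-13) = 3.58118 × 10^8 m²/s²;  vₐ = 18924 m/s ≈ 18.92 km/s

Final answer:
(a) semi-latus rectum p = 1.502 × 10^12 m
(b) eccentricity e = 0.6194
(c) semi-major axis a = 2.437 × 10^12 m
(d) velocity at apoapsis vₐ = 18.92 km/s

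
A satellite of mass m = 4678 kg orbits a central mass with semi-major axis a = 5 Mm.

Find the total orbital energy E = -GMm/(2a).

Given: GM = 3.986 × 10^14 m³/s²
a = 5 Mm = 5 × 10^6 m
GM = 3.986 × 10^14 m³/s²
2a = 1 × 10^7 m
GMm = 3.986 × 10^14 × 4678 = 1.86465 × 10^18 m³·kg/s²
E = −GMm/(2a) = -1.86465 × 10^11 J ≈ -186.5 GJ

Final answer: -186.5 GJ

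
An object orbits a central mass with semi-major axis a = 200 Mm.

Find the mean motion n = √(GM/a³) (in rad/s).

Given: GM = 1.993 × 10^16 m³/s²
a = 200 Mm = 2 × 10^8 m
GM = 1.993 × 10^16 m³/s²
a³ = 8 × 10^24 m³
GM/a³ = (1.993 × 10^16) / (8 × 10^24) = 2.49125 × 10^-9 s⁻²
n = √(GM/a³) = 4.99124 × 10^-5 rad/s ≈ 4.991 × 10^-5 rad/s

Final answer: n = 4.991 × 10^-5 rad/s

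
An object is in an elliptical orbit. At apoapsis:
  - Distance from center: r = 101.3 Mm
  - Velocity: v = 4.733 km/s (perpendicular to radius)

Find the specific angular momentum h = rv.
r = 101.3 Mm = 1.013 × 10^8 m
v = 4.733 km/s = 4733 m/s
h = rv = 1.013 × 10^8 × 4733 = 4.79453 × 10^11 m²/s ≈ 4.795 × 10^11 m²/s

Final answer: h = 4.795 × 10^11 m²/s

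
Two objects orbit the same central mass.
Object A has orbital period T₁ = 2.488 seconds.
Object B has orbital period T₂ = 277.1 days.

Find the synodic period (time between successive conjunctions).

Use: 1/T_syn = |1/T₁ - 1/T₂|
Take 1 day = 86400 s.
T₁ = 2.488 seconds
T₂ = 277.1 days = 2.39414 × 10^7 s
1/T₁ = 0.401929 s⁻¹
1/T₂ = 4.17686 × 10^-8 s⁻¹
|1/T₁ − 1/T₂| = 0.401929 s⁻¹
T_syn = 1 / |1/T₁ − 1/T₂| = 2.488 s ≈ 2.488 seconds

Final answer: T_syn = 2.488 seconds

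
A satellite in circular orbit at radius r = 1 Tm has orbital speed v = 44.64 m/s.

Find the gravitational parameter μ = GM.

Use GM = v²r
r = 1 Tm = 1 × 10^12 m
v = 44.64 m/s
v² = 1992.73 m²/s²
GM = v²r = 1992.73 × 1 × 10^12 = 1.99273 × 10^15 m³/s²
GM ≈ 1.993 × 10^15 m³/s²

Final answer: GM = 1.993 × 10^15 m³/s²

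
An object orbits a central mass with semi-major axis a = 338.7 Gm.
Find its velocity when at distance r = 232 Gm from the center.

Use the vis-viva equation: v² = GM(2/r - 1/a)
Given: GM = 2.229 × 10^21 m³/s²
a = 338.7 Gm = 3.387 × 10^11 m
r = 232 Gm = 2.32 × 10^11 m
GM = 2.229 × 10^21 m³/s²
2/r − 1/a = 8.62069 × 10^-12 − 2.95247 × 10^-12 = 5.66822 × 10^-12 m⁻¹
v² = GM (2/r − 1/a) = 1.26345 × 10^10 m²/s²
v = 112403 m/s ≈ 112.4 km/s

Final answer: 112.4 km/s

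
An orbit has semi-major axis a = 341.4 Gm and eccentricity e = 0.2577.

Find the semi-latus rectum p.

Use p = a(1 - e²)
a = 341.4 Gm = 3.414 × 10^11 m
e = 0.2577,  e² = 0.0664093,  1 − e² = 0.933591
p = a(1 − e²) = 3.414 × 10^11 m × 0.933591 = 3.18728 × 10^11 m ≈ 318.7 Gm

Final answer: p = 318.7 Gm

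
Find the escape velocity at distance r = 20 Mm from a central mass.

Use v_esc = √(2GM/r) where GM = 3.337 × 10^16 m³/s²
r = 20 Mm = 2 × 10^7 m
GM = 3.337 × 10^16 m³/s²
2GM/r = 2 × (3.337 × 10^16) / (2 × 10^7) = 3.337 × 10^9 m²/s²
v_esc = √(2GM/r) = 57766.8 m/s ≈ 57.77 km/s

Final answer: 57.77 km/s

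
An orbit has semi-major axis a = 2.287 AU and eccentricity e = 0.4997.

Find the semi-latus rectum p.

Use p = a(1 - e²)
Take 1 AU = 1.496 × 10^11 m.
a = 2.287 AU = 3.42135 × 10^11 m
e = 0.4997,  e² = 0.2497,  1 − e² = 0.7503
p = a(1 − e²) = 3.42135 × 10^11 m × 0.7503 = 2.56704 × 10^11 m ≈ 1.716 AU

Final answer: p = 1.716 AU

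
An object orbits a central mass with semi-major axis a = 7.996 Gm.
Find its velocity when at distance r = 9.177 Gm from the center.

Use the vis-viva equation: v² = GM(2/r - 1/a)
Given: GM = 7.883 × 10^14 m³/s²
a = 7.996 Gm = 7.996 × 10^9 m
r = 9.177 Gm = 9.177 × 10^9 m
GM = 7.883 × 10^14 m³/s²
2/r − 1/a = 2.17936 × 10^-10 − 1.25063 × 10^-10 = 9.28736 × 10^-11 m⁻¹
v² = GM (2/r − 1/a) = 73212.3 m²/s²
v = 270.578 m/s ≈ 270.6 m/s

Final answer: 270.6 m/s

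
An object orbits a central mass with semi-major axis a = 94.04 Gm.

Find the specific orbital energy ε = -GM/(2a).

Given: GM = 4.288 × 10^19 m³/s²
a = 94.04 Gm = 9.404 × 10^10 m
GM = 4.288 × 10^19 m³/s²
2a = 1.8808 × 10^11 m
ε = −GM/(2a) = -2.27988 × 10^8 J/kg ≈ -228 MJ/kg

Final answer: -228 MJ/kg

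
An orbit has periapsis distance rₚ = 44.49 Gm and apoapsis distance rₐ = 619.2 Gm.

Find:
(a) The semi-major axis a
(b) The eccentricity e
rₚ = 44.49 Gm = 4.449 × 10^10 m
rₐ = 619.2 Gm = 6.192 × 10^11 m
(a) a = (rₚ + rₐ)/2 = 3.31845 × 10^11 m ≈ 331.8 Gm
(b) e = (rₐ − rₚ)/(rₐ + rₚ) = (5.7471 × 10^11) / (6.6369 × 10^11) = 0.865931

Final answer:
(a) a = 331.8 Gm
(b) e = 0.8659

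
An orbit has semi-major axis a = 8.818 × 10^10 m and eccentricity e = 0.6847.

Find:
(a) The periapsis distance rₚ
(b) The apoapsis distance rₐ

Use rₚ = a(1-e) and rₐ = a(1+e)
a = 8.818 × 10^10 m
e = 0.6847:  1 − e = 0.3153,  1 + e = 1.6847
(a) rₚ = a(1 − e) = 8.818 × 10^10 m × 0.3153 = 2.78032 × 10^10 m ≈ 2.78 × 10^10 m
(b) rₐ = a(1 + e) = 8.818 × 10^10 m × 1.6847 = 1.48557 × 10^11 m ≈ 1.486 × 10^11 m

Final answer:
(a) rₚ = 2.78 × 10^10 m
(b) rₐ = 1.486 × 10^11 m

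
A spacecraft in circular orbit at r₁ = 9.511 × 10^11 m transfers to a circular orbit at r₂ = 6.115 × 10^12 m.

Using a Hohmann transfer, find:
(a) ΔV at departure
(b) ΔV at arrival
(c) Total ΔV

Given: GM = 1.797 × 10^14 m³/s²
r₁ = 9.511 × 10^11 m
r₂ = 6.115 × 10^12 m
GM = 1.797 × 10^14 m³/s²
Transfer ellipse: a_t = (r₁ + r₂)/2 = 3.53305 × 10^12 m
Circular speed at r₁: v₁ = √(GM/r₁) = 13.7455 m/s
Transfer speed at r₁ (periapsis): v₁ₜ = √(GM(2/r₁ − 1/a_t)) = 18.0836 m/s
(a) ΔV₁ = v₁ₜ − v₁ = 4.33806 m/s ≈ 4.338 m/s
Circular speed at r₂: v₂ = √(GM/r₂) = 5.42096 m/s
Transfer speed at r₂ (apoapsis): v₂ₜ = √(GM(2/r₂ − 1/a_t)) = 2.81264 m/s
(b) ΔV₂ = v₂ − v₂ₜ = 2.60832 m/s ≈ 2.608 m/s
(c) ΔV_total = ΔV₁ + ΔV₂ = 6.94638 m/s ≈ 6.946 m/s

Final answer:
(a) ΔV₁ = 4.338 m/s
(b) ΔV₂ = 2.608 m/s
(c) ΔV_total = 6.946 m/s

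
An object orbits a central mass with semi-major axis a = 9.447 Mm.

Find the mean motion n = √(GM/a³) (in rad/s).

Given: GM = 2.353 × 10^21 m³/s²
a = 9.447 Mm = 9.447 × 10^6 m
GM = 2.353 × 10^21 m³/s²
a³ = 8.43105 × 10^20 m³
GM/a³ = (2.353 × 10^21) / (8.43105 × 10^20) = 2.79087 s⁻²
n = √(GM/a³) = 1.67059 rad/s ≈ 1.671 rad/s

Final answer: n = 1.671 rad/s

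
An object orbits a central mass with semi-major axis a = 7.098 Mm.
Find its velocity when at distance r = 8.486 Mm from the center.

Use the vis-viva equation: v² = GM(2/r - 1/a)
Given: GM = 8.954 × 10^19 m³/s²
a = 7.098 Mm = 7.098 × 10^6 m
r = 8.486 Mm = 8.486 × 10^6 m
GM = 8.954 × 10^19 m³/s²
2/r − 1/a = 2.35682 × 10^-7 − 1.40885 × 10^-7 = 9.47975 × 10^-8 m⁻¹
v² = GM (2/r − 1/a) = 8.48817 × 10^12 m²/s²
v = 2.91345 × 10^6 m/s ≈ 2913 km/s

Final answer: 2913 km/s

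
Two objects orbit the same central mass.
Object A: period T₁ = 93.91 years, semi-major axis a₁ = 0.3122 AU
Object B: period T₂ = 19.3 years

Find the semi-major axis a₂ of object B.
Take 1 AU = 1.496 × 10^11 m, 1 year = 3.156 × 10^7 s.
T₁ = 93.91 years = 2.9638 × 10^9 s
T₂ = 19.3 years = 6.09108 × 10^8 s
a₁ = 0.3122 AU = 4.67051 × 10^10 m
Kepler's third law: (T₂/T₁)² = (a₂/a₁)³  ⇒  a₂ = a₁ (T₂/T₁)^(2/3)
T₂/T₁ = 0.205516
(T₂/T₁)^(2/3) = 0.348255
a₂ = 4.67051 × 10^10 m × 0.348255 = 1.62653 × 10^10 m ≈ 0.1087 AU

Final answer: a₂ = 0.1087 AU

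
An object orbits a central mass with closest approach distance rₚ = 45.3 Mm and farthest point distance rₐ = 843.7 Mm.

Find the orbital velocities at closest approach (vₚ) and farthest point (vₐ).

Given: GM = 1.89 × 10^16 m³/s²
rₚ = 45.3 Mm = 4.53 × 10^7 m
rₐ = 843.7 Mm = 8.437 × 10^8 m
GM = 1.89 × 10^16 m³/s²
a = (rₚ + rₐ)/2 = 4.445 × 10^8 m
Vis-viva: v² = GM (2/r − 1/a)
vₚ² = 1.89 × 10^16 × (4.41501 × 10^-8 − 2.24972 × 10^-9) = 7.91917 × 10^8 m²/s²
vₚ = 28141 m/s ≈ 28.14 km/s
vₐ² = 1.89 × 10^16 × (2.37051 × 10^-9 − 2.24972 × 10^-9) = 2.28297 × 10^6 m²/s²
vₐ = 1510.95 m/s ≈ 1.511 km/s

Final answer: vₚ = 28.14 km/s, vₐ = 1.511 km/s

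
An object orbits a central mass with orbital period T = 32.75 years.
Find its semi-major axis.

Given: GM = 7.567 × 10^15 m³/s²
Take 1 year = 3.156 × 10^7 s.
T = 32.75 years = 1.03359 × 10^9 s
GM = 7.567 × 10^15 m³/s²
Kepler's third law: a³ = GM T² / (4π²)
T² = 1.06831 × 10^18 s²
a³ = (7.567 × 10^15) × (1.06831 × 10^18) / (4π²) = 2.04767 × 10^32 m³
a = (a³)^(1/3) = 5.89414 × 10^10 m ≈ 5.894 × 10^10 m

Final answer: 5.894 × 10^10 m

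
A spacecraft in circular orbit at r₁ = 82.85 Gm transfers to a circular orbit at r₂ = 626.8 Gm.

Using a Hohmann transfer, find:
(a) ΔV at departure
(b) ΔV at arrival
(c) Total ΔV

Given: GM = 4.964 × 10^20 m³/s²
r₁ = 82.85 Gm = 8.285 × 10^10 m
r₂ = 626.8 Gm = 6.268 × 10^11 m
GM = 4.964 × 10^20 m³/s²
Transfer ellipse: a_t = (r₁ + r₂)/2 = 3.54825 × 10^11 m
Circular speed at r₁: v₁ = √(GM/r₁) = 77405.1 m/s
Transfer speed at r₁ (periapsis): v₁ₜ = √(GM(2/r₁ − 1/a_t)) = 102879 m/s
(a) ΔV₁ = v₁ₜ − v₁ = 25474 m/s ≈ 25.47 km/s
Circular speed at r₂: v₂ = √(GM/r₂) = 28141.8 m/s
Transfer speed at r₂ (apoapsis): v₂ₜ = √(GM(2/r₂ − 1/a_t)) = 13598.5 m/s
(b) ΔV₂ = v₂ − v₂ₜ = 14543.3 m/s ≈ 14.54 km/s
(c) ΔV_total = ΔV₁ + ΔV₂ = 40017.2 m/s ≈ 40.02 km/s

Final answer:
(a) ΔV₁ = 25.47 km/s
(b) ΔV₂ = 14.54 km/s
(c) ΔV_total = 40.02 km/s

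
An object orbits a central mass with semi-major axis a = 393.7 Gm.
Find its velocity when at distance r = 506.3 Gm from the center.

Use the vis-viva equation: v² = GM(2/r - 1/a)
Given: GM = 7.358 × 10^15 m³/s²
a = 393.7 Gm = 3.937 × 10^11 m
r = 506.3 Gm = 5.063 × 10^11 m
GM = 7.358 × 10^15 m³/s²
2/r − 1/a = 3.95023 × 10^-12 − 2.54001 × 10^-12 = 1.41022 × 10^-12 m⁻¹
v² = GM (2/r − 1/a) = 10376.4 m²/s²
v = 101.865 m/s ≈ 101.9 m/s

Final answer: 101.9 m/s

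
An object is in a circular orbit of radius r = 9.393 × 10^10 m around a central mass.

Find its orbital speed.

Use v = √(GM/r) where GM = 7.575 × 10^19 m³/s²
r = 9.393 × 10^10 m
GM = 7.575 × 10^19 m³/s²
GM/r = (7.575 × 10^19) / (9.393 × 10^10) = 8.06452 × 10^8 m²/s²
v = √(GM/r) = 28398.1 m/s ≈ 28.4 km/s

Final answer: 28.4 km/s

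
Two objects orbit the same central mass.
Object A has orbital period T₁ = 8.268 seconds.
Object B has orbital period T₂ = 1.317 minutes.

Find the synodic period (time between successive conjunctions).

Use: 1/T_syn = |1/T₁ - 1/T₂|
T₁ = 8.268 seconds
T₂ = 1.317 minutes = 79.02 s
1/T₁ = 0.120948 s⁻¹
1/T₂ = 0.012655 s⁻¹
|1/T₁ − 1/T₂| = 0.108293 s⁻¹
T_syn = 1 / |1/T₁ − 1/T₂| = 9.23419 s ≈ 9.234 seconds

Final answer: T_syn = 9.234 seconds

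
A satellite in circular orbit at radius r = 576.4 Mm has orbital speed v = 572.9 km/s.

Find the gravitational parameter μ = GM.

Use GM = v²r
r = 576.4 Mm = 5.764 × 10^8 m
v = 572.9 km/s = 572900 m/s
v² = 3.28214 × 10^11 m²/s²
GM = v²r = 3.28214 × 10^11 × 5.764 × 10^8 = 1.89183 × 10^20 m³/s²
GM ≈ 1.892 × 10^20 m³/s²

Final answer: GM = 1.892 × 10^20 m³/s²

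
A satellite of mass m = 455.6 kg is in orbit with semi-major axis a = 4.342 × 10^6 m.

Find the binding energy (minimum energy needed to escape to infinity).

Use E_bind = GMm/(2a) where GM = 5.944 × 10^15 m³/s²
a = 4.342 × 10^6 m
GM = 5.944 × 10^15 m³/s²
m = 455.6 kg
GMm = 5.944 × 10^15 × 455.6 = 2.70809 × 10^18 m³·kg/s²
2a = 8.684 × 10^6 m
E_bind = GMm/(2a) = 3.11848 × 10^11 J ≈ 311.8 GJ

Final answer: 311.8 GJ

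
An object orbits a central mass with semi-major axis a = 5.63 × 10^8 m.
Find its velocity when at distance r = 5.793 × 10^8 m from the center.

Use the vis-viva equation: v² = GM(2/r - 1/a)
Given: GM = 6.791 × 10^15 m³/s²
a = 5.63 × 10^8 m
r = 5.793 × 10^8 m
GM = 6.791 × 10^15 m³/s²
2/r − 1/a = 3.45244 × 10^-9 − 1.7762 × 10^-9 = 1.67624 × 10^-9 m⁻¹
v² = GM (2/r − 1/a) = 1.13834 × 10^7 m²/s²
v = 3373.93 m/s ≈ 3.374 km/s

Final answer: 3.374 km/s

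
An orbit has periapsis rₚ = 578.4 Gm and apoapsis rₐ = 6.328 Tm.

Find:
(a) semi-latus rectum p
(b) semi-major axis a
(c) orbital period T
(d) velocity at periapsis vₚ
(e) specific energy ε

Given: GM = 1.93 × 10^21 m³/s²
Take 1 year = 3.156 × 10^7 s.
rₚ = 578.4 Gm = 5.784 × 10^11 m
rₐ = 6.328 Tm = 6.328 × 10^12 m
GM = 1.93 × 10^21 m³/s²
a = (rₚ + rₐ)/2 = 3.4532 × 10^12 m
e = (rₐ − rₚ)/(rₐ + rₚ) = (5.7496 × 10^12) / (6.9064 × 10^12) = 0.832503
(a) 1 − e² = 0.306938;  p = a(1 − e²) = 3.4532 × 10^12 × 0.306938 = 1.05992 × 10^12 m ≈ 1.06 Tm
(b) a = 3.4532 × 10^12 m ≈ 3.453 Tm
(c) a³ = 4.1178 × 10^37 m³;  T = 2π √(a³/GM) = 2π × 1.46068 × 10^8 s = 9.1777 × 10^8 s ≈ 29.08 years
(d) vₚ² = GM (2/rₚ − 1/a) = 1.93 × 10^21 × (3.45781 × 10^-12 − 2.89586 × 10^-13) = 6.11468 × 10^9 m²/s²;  vₚ = 78196.4 m/s ≈ 78.2 km/s
(e) 2a = 6.9064 × 10^12 m;  ε = −GM/(2a) = -2.79451 × 10^8 J/kg ≈ -279.5 MJ/kg

Final answer:
(a) semi-latus rectum p = 1.06 Tm
(b) semi-major axis a = 3.453 Tm
(c) orbital period T = 29.08 years
(d) velocity at periapsis vₚ = 78.2 km/s
(e) specific energy ε = -279.5 MJ/kg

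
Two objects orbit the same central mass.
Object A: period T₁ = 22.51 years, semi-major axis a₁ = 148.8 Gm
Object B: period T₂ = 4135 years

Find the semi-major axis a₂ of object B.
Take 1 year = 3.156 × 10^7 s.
T₁ = 22.51 years = 7.10416 × 10^8 s
T₂ = 4135 years = 1.30501 × 10^11 s
a₁ = 148.8 Gm = 1.488 × 10^11 m
Kepler's third law: (T₂/T₁)² = (a₂/a₁)³  ⇒  a₂ = a₁ (T₂/T₁)^(2/3)
T₂/T₁ = 183.696
(T₂/T₁)^(2/3) = 32.3147
a₂ = 1.488 × 10^11 m × 32.3147 = 4.80843 × 10^12 m ≈ 4.808 Tm

Final answer: a₂ = 4.808 Tm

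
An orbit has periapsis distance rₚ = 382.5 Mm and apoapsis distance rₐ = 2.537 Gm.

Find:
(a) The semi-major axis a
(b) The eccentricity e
rₚ = 382.5 Mm = 3.825 × 10^8 m
rₐ = 2.537 Gm = 2.537 × 10^9 m
(a) a = (rₚ + rₐ)/2 = 1.45975 × 10^9 m ≈ 1.46 Gm
(b) e = (rₐ − rₚ)/(rₐ + rₚ) = (2.1545 × 10^9) / (2.9195 × 10^9) = 0.737969

Final answer:
(a) a = 1.46 Gm
(b) e = 0.738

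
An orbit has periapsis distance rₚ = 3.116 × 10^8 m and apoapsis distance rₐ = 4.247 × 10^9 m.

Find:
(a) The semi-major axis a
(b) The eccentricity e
rₚ = 3.116 × 10^8 m
rₐ = 4.247 × 10^9 m
(a) a = (rₚ + rₐ)/2 = 2.2793 × 10^9 m ≈ 2.279 × 10^9 m
(b) e = (rₐ − rₚ)/(rₐ + rₚ) = (3.9354 × 10^9) / (4.5586 × 10^9) = 0.863291

Final answer:
(a) a = 2.279 × 10^9 m
(b) e = 0.8633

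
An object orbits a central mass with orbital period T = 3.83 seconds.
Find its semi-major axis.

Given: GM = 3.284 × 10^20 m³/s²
T = 3.83 seconds
GM = 3.284 × 10^20 m³/s²
Kepler's third law: a³ = GM T² / (4π²)
T² = 14.6689 s²
a³ = (3.284 × 10^20) × 14.6689 / (4π²) = 1.22023 × 10^20 m³
a = (a³)^(1/3) = 4.95998 × 10^6 m ≈ 4.96 Mm

Final answer: 4.96 Mm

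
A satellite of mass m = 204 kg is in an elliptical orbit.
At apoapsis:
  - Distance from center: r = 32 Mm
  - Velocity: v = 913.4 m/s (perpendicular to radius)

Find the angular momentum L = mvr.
r = 32 Mm = 3.2 × 10^7 m
v = 913.4 m/s
vr = 913.4 × 3.2 × 10^7 = 2.92288 × 10^10 m²/s
L = m × vr = 204 × 2.92288 × 10^10 = 5.96268 × 10^12 kg·m²/s ≈ 5.963 × 10^12 kg·m²/s

Final answer: L = 5.963 × 10^12 kg·m²/s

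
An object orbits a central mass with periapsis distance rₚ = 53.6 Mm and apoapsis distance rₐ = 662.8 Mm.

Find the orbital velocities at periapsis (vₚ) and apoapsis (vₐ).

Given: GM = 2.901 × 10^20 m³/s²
rₚ = 53.6 Mm = 5.36 × 10^7 m
rₐ = 662.8 Mm = 6.628 × 10^8 m
GM = 2.901 × 10^20 m³/s²
a = (rₚ + rₐ)/2 = 3.582 × 10^8 m
Vis-viva: v² = GM (2/r − 1/a)
vₚ² = 2.901 × 10^20 × (3.73134 × 10^-8 − 2.79174 × 10^-9) = 1.00147 × 10^13 m²/s²
vₚ = 3.16461 × 10^6 m/s ≈ 3165 km/s
vₐ² = 2.901 × 10^20 × (3.0175 × 10^-9 − 2.79174 × 10^-9) = 6.54944 × 10^10 m²/s²
vₐ = 255919 m/s ≈ 255.9 km/s

Final answer: vₚ = 3165 km/s, vₐ = 255.9 km/s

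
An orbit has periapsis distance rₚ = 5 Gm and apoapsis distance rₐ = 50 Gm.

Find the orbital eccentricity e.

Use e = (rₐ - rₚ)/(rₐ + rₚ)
rₚ = 5 Gm = 5 × 10^9 m
rₐ = 50 Gm = 5 × 10^10 m
rₐ − rₚ = 4.5 × 10^10 m
rₐ + rₚ = 5.5 × 10^10 m
e = (rₐ − rₚ)/(rₐ + rₚ) = 0.818182

Final answer: e = 0.8182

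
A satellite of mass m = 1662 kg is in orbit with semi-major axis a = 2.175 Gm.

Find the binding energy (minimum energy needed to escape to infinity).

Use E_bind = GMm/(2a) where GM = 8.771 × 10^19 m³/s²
a = 2.175 Gm = 2.175 × 10^9 m
GM = 8.771 × 10^19 m³/s²
m = 1662 kg
GMm = 8.771 × 10^19 × 1662 = 1.45774 × 10^23 m³·kg/s²
2a = 4.35 × 10^9 m
E_bind = GMm/(2a) = 3.35113 × 10^13 J ≈ 33.51 TJ

Final answer: 33.51 TJ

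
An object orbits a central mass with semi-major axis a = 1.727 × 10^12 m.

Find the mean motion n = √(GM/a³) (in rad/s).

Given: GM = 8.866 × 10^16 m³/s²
a = 1.727 × 10^12 m
GM = 8.866 × 10^16 m³/s²
a³ = 5.15083 × 10^36 m³
GM/a³ = (8.866 × 10^16) / (5.15083 × 10^36) = 1.72128 × 10^-20 s⁻²
n = √(GM/a³) = 1.31197 × 10^-10 rad/s ≈ 1.312 × 10^-10 rad/s

Final answer: n = 1.312 × 10^-10 rad/s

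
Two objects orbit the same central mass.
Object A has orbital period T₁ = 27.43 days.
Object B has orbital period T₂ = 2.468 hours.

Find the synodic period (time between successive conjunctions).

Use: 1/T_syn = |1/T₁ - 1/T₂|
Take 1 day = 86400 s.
T₁ = 27.43 days = 2.36995 × 10^6 s
T₂ = 2.468 hours = 8884.8 s
1/T₁ = 4.21949 × 10^-7 s⁻¹
1/T₂ = 0.000112552 s⁻¹
|1/T₁ − 1/T₂| = 0.00011213 s⁻¹
T_syn = 1 / |1/T₁ − 1/T₂| = 8918.23 s ≈ 2.477 hours

Final answer: T_syn = 2.477 hours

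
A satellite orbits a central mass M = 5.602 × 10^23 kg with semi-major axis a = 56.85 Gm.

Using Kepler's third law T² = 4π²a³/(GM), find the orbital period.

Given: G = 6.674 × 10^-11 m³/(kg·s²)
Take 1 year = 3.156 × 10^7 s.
M = 5.602 × 10^23 kg
GM = G × M = 6.674 × 10^-11 × 5.602 × 10^23 = 3.73877 × 10^13 m³/s²
a = 56.85 Gm = 5.685 × 10^10 m
a³ = 1.83735 × 10^32 m³
T = 2π √(a³/GM) = 2π √((1.83735 × 10^32) / (3.73877 × 10^13)) = 2π × 2.21682 × 10^9 s
T = 1.39287 × 10^10 s ≈ 441.3 years

Final answer: 441.3 years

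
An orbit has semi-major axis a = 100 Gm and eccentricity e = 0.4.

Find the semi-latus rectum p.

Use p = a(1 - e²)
a = 100 Gm = 1 × 10^11 m
e = 0.4,  e² = 0.16,  1 − e² = 0.84
p = a(1 − e²) = 1 × 10^11 m × 0.84 = 8.4 × 10^10 m ≈ 84 Gm

Final answer: p = 84 Gm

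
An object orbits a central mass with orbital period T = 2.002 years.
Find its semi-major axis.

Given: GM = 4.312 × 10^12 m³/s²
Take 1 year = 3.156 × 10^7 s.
T = 2.002 years = 6.31831 × 10^7 s
GM = 4.312 × 10^12 m³/s²
Kepler's third law: a³ = GM T² / (4π²)
T² = 3.99211 × 10^15 s²
a³ = (4.312 × 10^12) × (3.99211 × 10^15) / (4π²) = 4.36035 × 10^26 m³
a = (a³)^(1/3) = 7.58299 × 10^8 m ≈ 758.3 Mm

Final answer: 758.3 Mm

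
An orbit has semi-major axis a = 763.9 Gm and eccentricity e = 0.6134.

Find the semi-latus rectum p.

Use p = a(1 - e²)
a = 763.9 Gm = 7.639 × 10^11 m
e = 0.6134,  e² = 0.37626,  1 − e² = 0.62374
p = a(1 − e²) = 7.639 × 10^11 m × 0.62374 = 4.76475 × 10^11 m ≈ 476.5 Gm

Final answer: p = 476.5 Gm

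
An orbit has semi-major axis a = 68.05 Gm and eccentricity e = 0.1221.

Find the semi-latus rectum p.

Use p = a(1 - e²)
a = 68.05 Gm = 6.805 × 10^10 m
e = 0.1221,  e² = 0.0149084,  1 − e² = 0.985092
p = a(1 − e²) = 6.805 × 10^10 m × 0.985092 = 6.70355 × 10^10 m ≈ 67.04 Gm

Final answer: p = 67.04 Gm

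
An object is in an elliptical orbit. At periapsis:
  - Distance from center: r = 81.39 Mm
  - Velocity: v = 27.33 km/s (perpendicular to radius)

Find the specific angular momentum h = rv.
r = 81.39 Mm = 8.139 × 10^7 m
v = 27.33 km/s = 27330 m/s
h = rv = 8.139 × 10^7 × 27330 = 2.22439 × 10^12 m²/s ≈ 2.224 × 10^12 m²/s

Final answer: h = 2.224 × 10^12 m²/s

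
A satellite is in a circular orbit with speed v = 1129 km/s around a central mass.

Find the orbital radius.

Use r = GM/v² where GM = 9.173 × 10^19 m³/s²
v = 1129 km/s = 1.129 × 10^6 m/s
GM = 9.173 × 10^19 m³/s²
v² = 1.27464 × 10^12 m²/s²
r = GM/v² = (9.173 × 10^19) / (1.27464 × 10^12) = 7.19654 × 10^7 m ≈ 71.97 Mm

Final answer: 71.97 Mm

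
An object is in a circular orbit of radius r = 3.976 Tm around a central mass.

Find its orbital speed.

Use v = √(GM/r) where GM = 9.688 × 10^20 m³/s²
r = 3.976 Tm = 3.976 × 10^12 m
GM = 9.688 × 10^20 m³/s²
GM/r = (9.688 × 10^20) / (3.976 × 10^12) = 2.43662 × 10^8 m²/s²
v = √(GM/r) = 15609.7 m/s ≈ 15.61 km/s

Final answer: 15.61 km/s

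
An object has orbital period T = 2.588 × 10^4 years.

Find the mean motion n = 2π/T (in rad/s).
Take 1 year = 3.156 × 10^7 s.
T = 2.588 × 10^4 years = 8.16773 × 10^11 s
n = 2π / (8.16773 × 10^11 s) = 7.6927 × 10^-12 rad/s ≈ 7.693 × 10^-12 rad/s

Final answer: n = 7.693 × 10^-12 rad/s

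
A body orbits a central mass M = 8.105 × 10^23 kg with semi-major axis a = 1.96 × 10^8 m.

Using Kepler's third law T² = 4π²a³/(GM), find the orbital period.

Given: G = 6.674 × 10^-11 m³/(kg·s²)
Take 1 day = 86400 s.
M = 8.105 × 10^23 kg
GM = G × M = 6.674 × 10^-11 × 8.105 × 10^23 = 5.40928 × 10^13 m³/s²
a = 1.96 × 10^8 m
a³ = 7.52954 × 10^24 m³
T = 2π √(a³/GM) = 2π √((7.52954 × 10^24) / (5.40928 × 10^13)) = 2π × 373091 s
T = 2.3442 × 10^6 s ≈ 27.13 days

Final answer: 27.13 days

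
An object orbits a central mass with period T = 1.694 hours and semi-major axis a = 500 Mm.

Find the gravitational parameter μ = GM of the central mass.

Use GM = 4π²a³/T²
T = 1.694 hours = 6098.4 s
a = 500 Mm = 5 × 10^8 m
a³ = 1.25 × 10^26 m³
T² = 3.71905 × 10^7 s²
GM = 4π² × (1.25 × 10^26) / (3.71905 × 10^7) = 1.3269 × 10^20 m³/s²
GM ≈ 1.327 × 10^20 m³/s²

Final answer: GM = 1.327 × 10^20 m³/s²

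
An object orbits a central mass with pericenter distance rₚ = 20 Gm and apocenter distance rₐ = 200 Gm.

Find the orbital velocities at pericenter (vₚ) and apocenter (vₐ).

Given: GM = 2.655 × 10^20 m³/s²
rₚ = 20 Gm = 2 × 10^10 m
rₐ = 200 Gm = 2 × 10^11 m
GM = 2.655 × 10^20 m³/s²
a = (rₚ + rₐ)/2 = 1.1 × 10^11 m
Vis-viva: v² = GM (2/r − 1/a)
vₚ² = 2.655 × 10^20 × (1 × 10^-10 − 9.09091 × 10^-12) = 2.41364 × 10^10 m²/s²
vₚ = 155359 m/s ≈ 155.4 km/s
vₐ² = 2.655 × 10^20 × (1 × 10^-11 − 9.09091 × 10^-12) = 2.41364 × 10^8 m²/s²
vₐ = 15535.9 m/s ≈ 15.54 km/s

Final answer: vₚ = 155.4 km/s, vₐ = 15.54 km/s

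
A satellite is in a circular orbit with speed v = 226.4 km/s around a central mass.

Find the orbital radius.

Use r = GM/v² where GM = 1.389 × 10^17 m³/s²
v = 226.4 km/s = 226400 m/s
GM = 1.389 × 10^17 m³/s²
v² = 5.1257 × 10^10 m²/s²
r = GM/v² = (1.389 × 10^17) / (5.1257 × 10^10) = 2.70988 × 10^6 m ≈ 2.71 × 10^6 m

Final answer: 2.71 × 10^6 m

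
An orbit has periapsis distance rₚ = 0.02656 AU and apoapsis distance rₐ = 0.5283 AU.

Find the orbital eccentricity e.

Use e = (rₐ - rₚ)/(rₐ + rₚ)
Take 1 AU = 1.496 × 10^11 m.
rₚ = 0.02656 AU = 3.97338 × 10^9 m
rₐ = 0.5283 AU = 7.90337 × 10^10 m
rₐ − rₚ = 7.50603 × 10^10 m
rₐ + rₚ = 8.30071 × 10^10 m
e = (rₐ − rₚ)/(rₐ + rₚ) = 0.904264

Final answer: e = 0.9043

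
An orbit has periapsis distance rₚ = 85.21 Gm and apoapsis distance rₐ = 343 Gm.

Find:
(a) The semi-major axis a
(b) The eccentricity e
rₚ = 85.21 Gm = 8.521 × 10^10 m
rₐ = 343 Gm = 3.43 × 10^11 m
(a) a = (rₚ + rₐ)/2 = 2.14105 × 10^11 m ≈ 214.1 Gm
(b) e = (rₐ − rₚ)/(rₐ + rₚ) = (2.5779 × 10^11) / (4.2821 × 10^11) = 0.602018

Final answer:
(a) a = 214.1 Gm
(b) e = 0.602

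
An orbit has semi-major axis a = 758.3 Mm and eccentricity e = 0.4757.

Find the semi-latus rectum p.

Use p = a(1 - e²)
a = 758.3 Mm = 7.583 × 10^8 m
e = 0.4757,  e² = 0.22629,  1 − e² = 0.77371
p = a(1 − e²) = 7.583 × 10^8 m × 0.77371 = 5.86704 × 10^8 m ≈ 586.7 Mm

Final answer: p = 586.7 Mm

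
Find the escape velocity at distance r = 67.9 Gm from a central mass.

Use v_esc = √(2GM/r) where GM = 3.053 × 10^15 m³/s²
r = 67.9 Gm = 6.79 × 10^10 m
GM = 3.053 × 10^15 m³/s²
2GM/r = 2 × (3.053 × 10^15) / (6.79 × 10^10) = 89926.4 m²/s²
v_esc = √(2GM/r) = 299.877 m/s ≈ 299.9 m/s

Final answer: 299.9 m/s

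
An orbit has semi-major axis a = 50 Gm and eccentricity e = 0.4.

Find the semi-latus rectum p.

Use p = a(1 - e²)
a = 50 Gm = 5 × 10^10 m
e = 0.4,  e² = 0.16,  1 − e² = 0.84
p = a(1 − e²) = 5 × 10^10 m × 0.84 = 4.2 × 10^10 m ≈ 42 Gm

Final answer: p = 42 Gm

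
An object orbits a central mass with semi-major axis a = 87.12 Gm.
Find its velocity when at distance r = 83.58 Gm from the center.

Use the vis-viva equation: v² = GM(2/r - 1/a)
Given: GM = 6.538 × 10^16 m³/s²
a = 87.12 Gm = 8.712 × 10^10 m
r = 83.58 Gm = 8.358 × 10^10 m
GM = 6.538 × 10^16 m³/s²
2/r − 1/a = 2.39292 × 10^-11 − 1.14784 × 10^-11 = 1.24507 × 10^-11 m⁻¹
v² = GM (2/r − 1/a) = 814030 m²/s²
v = 902.236 m/s ≈ 902.2 m/s

Final answer: 902.2 m/s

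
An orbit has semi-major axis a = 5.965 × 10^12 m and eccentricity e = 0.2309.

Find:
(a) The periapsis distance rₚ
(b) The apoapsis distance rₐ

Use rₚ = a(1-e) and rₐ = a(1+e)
a = 5.965 × 10^12 m
e = 0.2309:  1 − e = 0.7691,  1 + e = 1.2309
(a) rₚ = a(1 − e) = 5.965 × 10^12 m × 0.7691 = 4.58768 × 10^12 m ≈ 4.588 × 10^12 m
(b) rₐ = a(1 + e) = 5.965 × 10^12 m × 1.2309 = 7.34232 × 10^12 m ≈ 7.342 × 10^12 m

Final answer:
(a) rₚ = 4.588 × 10^12 m
(b) rₐ = 7.342 × 10^12 m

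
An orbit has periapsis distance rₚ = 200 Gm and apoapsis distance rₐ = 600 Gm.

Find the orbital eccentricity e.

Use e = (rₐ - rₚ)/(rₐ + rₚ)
rₚ = 200 Gm = 2 × 10^11 m
rₐ = 600 Gm = 6 × 10^11 m
rₐ − rₚ = 4 × 10^11 m
rₐ + rₚ = 8 × 10^11 m
e = (rₐ − rₚ)/(rₐ + rₚ) = 0.5

Final answer: e = 0.5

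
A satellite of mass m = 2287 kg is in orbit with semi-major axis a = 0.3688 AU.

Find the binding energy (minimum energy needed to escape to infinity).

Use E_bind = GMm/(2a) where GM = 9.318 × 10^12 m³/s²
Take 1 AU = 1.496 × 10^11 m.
a = 0.3688 AU = 5.51725 × 10^10 m
GM = 9.318 × 10^12 m³/s²
m = 2287 kg
GMm = 9.318 × 10^12 × 2287 = 2.13103 × 10^16 m³·kg/s²
2a = 1.10345 × 10^11 m
E_bind = GMm/(2a) = 193124 J ≈ 193.1 kJ

Final answer: 193.1 kJ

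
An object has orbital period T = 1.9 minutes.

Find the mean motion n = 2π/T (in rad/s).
T = 1.9 minutes = 114 s
n = 2π / 114 s = 0.0551157 rad/s ≈ 0.05512 rad/s

Final answer: n = 0.05512 rad/s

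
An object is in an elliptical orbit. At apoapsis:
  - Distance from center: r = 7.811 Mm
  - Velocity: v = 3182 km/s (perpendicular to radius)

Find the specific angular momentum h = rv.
r = 7.811 Mm = 7.811 × 10^6 m
v = 3182 km/s = 3.182 × 10^6 m/s
h = rv = 7.811 × 10^6 × 3.182 × 10^6 = 2.48546 × 10^13 m²/s ≈ 2.485 × 10^13 m²/s

Final answer: h = 2.485 × 10^13 m²/s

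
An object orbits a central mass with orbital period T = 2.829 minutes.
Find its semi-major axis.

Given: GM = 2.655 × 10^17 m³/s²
T = 2.829 minutes = 169.74 s
GM = 2.655 × 10^17 m³/s²
Kepler's third law: a³ = GM T² / (4π²)
T² = 28811.7 s²
a³ = (2.655 × 10^17) × 28811.7 / (4π²) = 1.93764 × 10^20 m³
a = (a³)^(1/3) = 5.78661 × 10^6 m ≈ 5.787 Mm

Final answer: 5.787 Mm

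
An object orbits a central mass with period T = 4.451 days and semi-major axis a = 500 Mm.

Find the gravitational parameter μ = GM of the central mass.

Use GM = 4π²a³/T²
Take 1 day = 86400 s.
T = 4.451 days = 384566 s
a = 500 Mm = 5 × 10^8 m
a³ = 1.25 × 10^26 m³
T² = 1.47891 × 10^11 s²
GM = 4π² × (1.25 × 10^26) / (1.47891 × 10^11) = 3.33678 × 10^16 m³/s²
GM ≈ 3.337 × 10^16 m³/s²

Final answer: GM = 3.337 × 10^16 m³/s²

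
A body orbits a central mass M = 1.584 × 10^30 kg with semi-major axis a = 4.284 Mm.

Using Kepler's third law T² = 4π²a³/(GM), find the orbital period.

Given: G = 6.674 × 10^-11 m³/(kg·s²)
M = 1.584 × 10^30 kg
GM = G × M = 6.674 × 10^-11 × 1.584 × 10^30 = 1.05716 × 10^20 m³/s²
a = 4.284 Mm = 4.284 × 10^6 m
a³ = 7.86228 × 10^19 m³
T = 2π √(a³/GM) = 2π √((7.86228 × 10^19) / (1.05716 × 10^20)) = 2π × 0.86239 s
T = 5.41855 s ≈ 5.419 seconds

Final answer: 5.419 seconds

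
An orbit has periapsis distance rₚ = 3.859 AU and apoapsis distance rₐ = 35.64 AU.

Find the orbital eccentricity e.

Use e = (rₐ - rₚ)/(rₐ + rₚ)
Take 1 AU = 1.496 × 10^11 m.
rₚ = 3.859 AU = 5.77306 × 10^11 m
rₐ = 35.64 AU = 5.33174 × 10^12 m
rₐ − rₚ = 4.75444 × 10^12 m
rₐ + rₚ = 5.90905 × 10^12 m
e = (rₐ − rₚ)/(rₐ + rₚ) = 0.804603

Final answer: e = 0.8046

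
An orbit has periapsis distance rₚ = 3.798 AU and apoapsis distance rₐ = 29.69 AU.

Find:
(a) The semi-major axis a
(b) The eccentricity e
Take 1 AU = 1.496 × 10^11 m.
rₚ = 3.798 AU = 5.68181 × 10^11 m
rₐ = 29.69 AU = 4.44162 × 10^12 m
(a) a = (rₚ + rₐ)/2 = 2.5049 × 10^12 m ≈ 16.74 AU
(b) e = (rₐ − rₚ)/(rₐ + rₚ) = (3.87344 × 10^12) / (5.0098 × 10^12) = 0.773172

Final answer:
(a) a = 16.74 AU
(b) e = 0.7732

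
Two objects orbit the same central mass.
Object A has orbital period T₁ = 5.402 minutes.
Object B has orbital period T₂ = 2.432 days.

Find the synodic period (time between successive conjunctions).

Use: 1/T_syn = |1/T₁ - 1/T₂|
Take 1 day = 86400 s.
T₁ = 5.402 minutes = 324.12 s
T₂ = 2.432 days = 210125 s
1/T₁ = 0.00308528 s⁻¹
1/T₂ = 4.75908 × 10^-6 s⁻¹
|1/T₁ − 1/T₂| = 0.00308052 s⁻¹
T_syn = 1 / |1/T₁ − 1/T₂| = 324.621 s ≈ 5.41 minutes

Final answer: T_syn = 5.41 minutes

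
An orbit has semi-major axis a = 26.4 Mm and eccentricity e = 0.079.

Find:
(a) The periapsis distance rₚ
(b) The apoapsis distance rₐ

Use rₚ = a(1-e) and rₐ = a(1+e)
a = 26.4 Mm = 2.64 × 10^7 m
e = 0.079:  1 − e = 0.921,  1 + e = 1.079
(a) rₚ = a(1 − e) = 2.64 × 10^7 m × 0.921 = 2.43144 × 10^7 m ≈ 24.31 Mm
(b) rₐ = a(1 + e) = 2.64 × 10^7 m × 1.079 = 2.84856 × 10^7 m ≈ 28.49 Mm

Final answer:
(a) rₚ = 24.31 Mm
(b) rₐ = 28.49 Mm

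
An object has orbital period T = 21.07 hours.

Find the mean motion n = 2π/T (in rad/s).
T = 21.07 hours = 75852 s
n = 2π / 75852 s = 8.28348 × 10^-5 rad/s ≈ 8.283 × 10^-5 rad/s

Final answer: n = 8.283 × 10^-5 rad/s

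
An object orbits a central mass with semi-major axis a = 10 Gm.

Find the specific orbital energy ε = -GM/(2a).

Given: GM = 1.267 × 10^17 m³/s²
a = 10 Gm = 1 × 10^10 m
GM = 1.267 × 10^17 m³/s²
2a = 2 × 10^10 m
ε = −GM/(2a) = -6.335 × 10^6 J/kg ≈ -6.335 MJ/kg

Final answer: -6.335 MJ/kg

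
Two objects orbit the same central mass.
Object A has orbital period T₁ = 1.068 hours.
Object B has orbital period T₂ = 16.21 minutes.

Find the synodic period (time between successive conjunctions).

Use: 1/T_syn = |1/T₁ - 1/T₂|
T₁ = 1.068 hours = 3844.8 s
T₂ = 16.21 minutes = 972.6 s
1/T₁ = 0.000260092 s⁻¹
1/T₂ = 0.00102817 s⁻¹
|1/T₁ − 1/T₂| = 0.00076808 s⁻¹
T_syn = 1 / |1/T₁ − 1/T₂| = 1301.95 s ≈ 21.7 minutes

Final answer: T_syn = 21.7 minutes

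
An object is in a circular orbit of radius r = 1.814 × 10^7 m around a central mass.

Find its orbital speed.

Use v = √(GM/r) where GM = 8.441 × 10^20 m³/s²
r = 1.814 × 10^7 m
GM = 8.441 × 10^20 m³/s²
GM/r = (8.441 × 10^20) / (1.814 × 10^7) = 4.65325 × 10^13 m²/s²
v = √(GM/r) = 6.82148 × 10^6 m/s ≈ 6821 km/s

Final answer: 6821 km/s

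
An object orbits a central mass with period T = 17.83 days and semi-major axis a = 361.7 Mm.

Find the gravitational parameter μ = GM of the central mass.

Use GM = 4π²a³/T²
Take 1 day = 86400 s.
T = 17.83 days = 1.54051 × 10^6 s
a = 361.7 Mm = 3.617 × 10^8 m
a³ = 4.73201 × 10^25 m³
T² = 2.37318 × 10^12 s²
GM = 4π² × (4.73201 × 10^25) / (2.37318 × 10^12) = 7.87182 × 10^14 m³/s²
GM ≈ 7.872 × 10^14 m³/s²

Final answer: GM = 7.872 × 10^14 m³/s²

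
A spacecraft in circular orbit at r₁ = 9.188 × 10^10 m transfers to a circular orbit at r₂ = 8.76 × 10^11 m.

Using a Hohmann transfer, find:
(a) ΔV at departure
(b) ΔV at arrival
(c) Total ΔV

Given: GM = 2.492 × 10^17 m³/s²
r₁ = 9.188 × 10^10 m
r₂ = 8.76 × 10^11 m
GM = 2.492 × 10^17 m³/s²
Transfer ellipse: a_t = (r₁ + r₂)/2 = 4.8394 × 10^11 m
Circular speed at r₁: v₁ = √(GM/r₁) = 1646.89 m/s
Transfer speed at r₁ (periapsis): v₁ₜ = √(GM(2/r₁ − 1/a_t)) = 2215.75 m/s
(a) ΔV₁ = v₁ₜ − v₁ = 568.859 m/s ≈ 568.9 m/s
Circular speed at r₂: v₂ = √(GM/r₂) = 533.362 m/s
Transfer speed at r₂ (apoapsis): v₂ₜ = √(GM(2/r₂ − 1/a_t)) = 232.4 m/s
(b) ΔV₂ = v₂ − v₂ₜ = 300.962 m/s ≈ 301 m/s
(c) ΔV_total = ΔV₁ + ΔV₂ = 869.821 m/s ≈ 869.8 m/s

Final answer:
(a) ΔV₁ = 568.9 m/s
(b) ΔV₂ = 301 m/s
(c) ΔV_total = 869.8 m/s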